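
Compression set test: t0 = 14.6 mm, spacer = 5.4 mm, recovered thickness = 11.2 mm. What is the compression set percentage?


CS = (t0 - recovered) / (t0 - ts) * 100
= (14.6 - 11.2) / (14.6 - 5.4) * 100
= 3.4 / 9.2 * 100
= 37.0%

37.0%


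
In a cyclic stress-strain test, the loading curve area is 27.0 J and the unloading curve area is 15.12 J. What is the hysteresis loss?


Hysteresis loss = loading - unloading
= 27.0 - 15.12
= 11.88 J

11.88 J


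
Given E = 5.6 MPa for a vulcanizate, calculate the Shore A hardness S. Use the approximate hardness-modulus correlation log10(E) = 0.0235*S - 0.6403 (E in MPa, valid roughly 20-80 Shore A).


log10(E) = 0.0235*S - 0.6403  =>  S = (log10(E) + 0.6403) / 0.0235
log10(5.6) = 0.748188
S = (0.748188 + 0.6403) / 0.0235 = 1.388488 / 0.0235
S = 59.1

Shore A = 59.1


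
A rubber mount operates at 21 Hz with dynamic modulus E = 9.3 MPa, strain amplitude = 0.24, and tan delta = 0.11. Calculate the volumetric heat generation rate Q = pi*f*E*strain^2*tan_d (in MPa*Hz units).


Q = pi * f * E * strain^2 * tan_d
= pi * 21 * 9.3 * 0.24^2 * 0.11
= pi * 21 * 9.3 * 0.0576 * 0.11
= 3.8875

Q = 3.8875


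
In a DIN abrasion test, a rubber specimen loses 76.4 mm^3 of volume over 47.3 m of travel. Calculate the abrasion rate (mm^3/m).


Rate = volume_loss / distance
= 76.4 / 47.3
= 1.615 mm^3/m

1.615 mm^3/m


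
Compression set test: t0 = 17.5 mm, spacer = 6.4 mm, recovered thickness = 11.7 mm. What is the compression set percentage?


CS = (t0 - recovered) / (t0 - ts) * 100
= (17.5 - 11.7) / (17.5 - 6.4) * 100
= 5.8 / 11.1 * 100
= 52.3%

52.3%


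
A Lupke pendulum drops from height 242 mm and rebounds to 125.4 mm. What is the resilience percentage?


Resilience = h_rebound / h_drop * 100
= 125.4 / 242 * 100
= 51.8%

51.8%


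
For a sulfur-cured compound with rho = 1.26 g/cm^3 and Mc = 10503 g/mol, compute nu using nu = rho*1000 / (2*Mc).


nu = rho * 1000 / (2 * Mc)
nu = 1.26 * 1000 / (2 * 10503)
nu = 1260.0 / 21006
nu = 0.0600 mol/L

0.0600 mol/L


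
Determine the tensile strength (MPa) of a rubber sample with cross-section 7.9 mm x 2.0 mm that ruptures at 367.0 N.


Area = width * thickness = 7.9 * 2.0 = 15.8 mm^2
TS = force / area = 367.0 / 15.8 = 23.23 MPa

23.23 MPa


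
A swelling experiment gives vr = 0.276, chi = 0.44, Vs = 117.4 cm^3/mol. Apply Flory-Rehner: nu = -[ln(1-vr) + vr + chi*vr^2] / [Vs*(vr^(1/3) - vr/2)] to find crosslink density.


ln(1 - vr) = ln(1 - 0.276) = -0.3230
Numerator = -((-0.3230) + 0.276 + 0.44 * 0.276^2) = 0.0134
Denominator = 117.4 * (0.276^(1/3) - 0.276/2) = 60.2359
nu = 0.0134 / 60.2359 = 2.2323e-04 mol/cm^3

2.2323e-04 mol/cm^3


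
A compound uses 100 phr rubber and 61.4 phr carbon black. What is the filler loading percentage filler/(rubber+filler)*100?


Filler % = filler / (rubber + filler) * 100
= 61.4 / (100 + 61.4) * 100
= 61.4 / 161.4 * 100
= 38.04%

38.04%


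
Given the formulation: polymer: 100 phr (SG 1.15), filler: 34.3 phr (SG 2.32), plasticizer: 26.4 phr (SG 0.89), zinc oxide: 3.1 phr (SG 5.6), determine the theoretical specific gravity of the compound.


Sum of weights = 163.8
Volume contributions:
  polymer: 100/1.15 = 86.9565
  filler: 34.3/2.32 = 14.7845
  plasticizer: 26.4/0.89 = 29.6629
  zinc oxide: 3.1/5.6 = 0.5536
Sum of volumes = 131.9575
SG = 163.8 / 131.9575 = 1.241

SG = 1.241


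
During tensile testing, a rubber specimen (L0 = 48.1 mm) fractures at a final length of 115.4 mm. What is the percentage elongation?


Elongation = (Lf - L0) / L0 * 100
= (115.4 - 48.1) / 48.1 * 100
= 67.3 / 48.1 * 100
= 139.9%

139.9%


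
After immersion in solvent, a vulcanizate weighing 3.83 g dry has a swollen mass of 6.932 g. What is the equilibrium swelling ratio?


Q = W_swollen / W_dry
Q = 6.932 / 3.83
Q = 1.81

Q = 1.81


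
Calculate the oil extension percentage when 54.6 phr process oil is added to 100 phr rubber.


Oil % = oil / (100 + oil) * 100
= 54.6 / (100 + 54.6) * 100
= 54.6 / 154.6 * 100
= 35.32%

35.32%


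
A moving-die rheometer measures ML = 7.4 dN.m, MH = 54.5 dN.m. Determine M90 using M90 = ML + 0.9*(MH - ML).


M90 = ML + 0.9 * (MH - ML)
M90 = 7.4 + 0.9 * (54.5 - 7.4)
M90 = 7.4 + 0.9 * 47.1
M90 = 49.79 dN.m

49.79 dN.m


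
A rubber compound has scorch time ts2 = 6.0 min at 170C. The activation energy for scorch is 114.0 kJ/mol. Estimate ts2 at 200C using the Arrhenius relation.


Convert temperatures: T1 = 170 + 273.15 = 443.15 K, T2 = 200 + 273.15 = 473.15 K
ts2_new = 6.0 * exp(114000 / 8.314 * (1/473.15 - 1/443.15))
1/T2 - 1/T1 = -1.4308e-04
ts2_new = 0.84 min

0.84 min


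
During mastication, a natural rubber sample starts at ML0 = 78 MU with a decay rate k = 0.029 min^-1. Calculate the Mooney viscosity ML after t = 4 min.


ML = ML0 * exp(-k * t)
ML = 78 * exp(-0.029 * 4)
ML = 78 * 0.8905
ML = 69.46 MU

69.46 MU


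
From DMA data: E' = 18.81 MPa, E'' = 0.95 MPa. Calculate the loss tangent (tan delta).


tan delta = E'' / E'
= 0.95 / 18.81
= 0.0505

tan delta = 0.0505


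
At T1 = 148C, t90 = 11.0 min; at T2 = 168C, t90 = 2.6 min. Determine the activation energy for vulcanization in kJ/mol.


T1 = 421.15 K, T2 = 441.15 K
1/T1 - 1/T2 = 1.0765e-04
ln(t1/t2) = ln(11.0/2.6) = 1.4424
Ea = 8.314 * 1.4424 / 1.0765e-04 = 111399.6836 J/mol
Ea = 111.4 kJ/mol

111.4 kJ/mol


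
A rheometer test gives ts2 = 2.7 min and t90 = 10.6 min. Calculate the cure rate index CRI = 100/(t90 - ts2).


CRI = 100 / (t90 - ts2)
= 100 / (10.6 - 2.7)
= 100 / 7.9
= 12.66 min^-1

12.66 min^-1


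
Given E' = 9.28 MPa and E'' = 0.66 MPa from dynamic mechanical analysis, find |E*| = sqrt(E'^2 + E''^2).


|E*| = sqrt(E'^2 + E''^2)
= sqrt(9.28^2 + 0.66^2)
= sqrt(86.1184 + 0.4356)
= 9.303 MPa

9.303 MPa


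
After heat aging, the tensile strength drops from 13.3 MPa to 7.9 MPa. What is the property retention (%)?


Retention = aged / original * 100
= 7.9 / 13.3 * 100
= 59.4%

59.4%


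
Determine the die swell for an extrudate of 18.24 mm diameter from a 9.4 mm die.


Die swell ratio = D_extrudate / D_die
= 18.24 / 9.4
= 1.94

Die swell = 1.94


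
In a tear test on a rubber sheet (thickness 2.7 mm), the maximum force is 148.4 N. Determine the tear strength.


Tear strength = force / thickness
= 148.4 / 2.7
= 54.96 N/mm

54.96 N/mm


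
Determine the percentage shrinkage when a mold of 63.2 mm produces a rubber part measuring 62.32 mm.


Shrinkage = (mold - part) / mold * 100
= (63.2 - 62.32) / 63.2 * 100
= 0.88 / 63.2 * 100
= 1.39%

1.39%


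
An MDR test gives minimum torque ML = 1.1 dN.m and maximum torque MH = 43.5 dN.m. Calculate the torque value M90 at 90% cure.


M90 = ML + 0.9 * (MH - ML)
M90 = 1.1 + 0.9 * (43.5 - 1.1)
M90 = 1.1 + 0.9 * 42.4
M90 = 39.26 dN.m

39.26 dN.m


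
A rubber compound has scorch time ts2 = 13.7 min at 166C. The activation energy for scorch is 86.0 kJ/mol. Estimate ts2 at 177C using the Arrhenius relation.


Convert temperatures: T1 = 166 + 273.15 = 439.15 K, T2 = 177 + 273.15 = 450.15 K
ts2_new = 13.7 * exp(86000 / 8.314 * (1/450.15 - 1/439.15))
1/T2 - 1/T1 = -5.5645e-05
ts2_new = 7.7 min

7.7 min


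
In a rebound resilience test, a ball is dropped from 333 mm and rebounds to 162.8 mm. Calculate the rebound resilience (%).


Resilience = h_rebound / h_drop * 100
= 162.8 / 333 * 100
= 48.9%

48.9%


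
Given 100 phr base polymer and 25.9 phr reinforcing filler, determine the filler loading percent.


Filler % = filler / (rubber + filler) * 100
= 25.9 / (100 + 25.9) * 100
= 25.9 / 125.9 * 100
= 20.57%

20.57%


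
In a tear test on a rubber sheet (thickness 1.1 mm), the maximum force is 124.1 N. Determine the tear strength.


Tear strength = force / thickness
= 124.1 / 1.1
= 112.82 N/mm

112.82 N/mm


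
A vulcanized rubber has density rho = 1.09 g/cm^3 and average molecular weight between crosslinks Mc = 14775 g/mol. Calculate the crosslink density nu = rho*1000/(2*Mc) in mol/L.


nu = rho * 1000 / (2 * Mc)
nu = 1.09 * 1000 / (2 * 14775)
nu = 1090.0 / 29550
nu = 0.0369 mol/L

0.0369 mol/L


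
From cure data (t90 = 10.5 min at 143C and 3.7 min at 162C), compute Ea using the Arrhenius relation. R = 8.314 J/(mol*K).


T1 = 416.15 K, T2 = 435.15 K
1/T1 - 1/T2 = 1.0492e-04
ln(t1/t2) = ln(10.5/3.7) = 1.0430
Ea = 8.314 * 1.0430 / 1.0492e-04 = 82650.8425 J/mol
Ea = 82.65 kJ/mol

82.65 kJ/mol


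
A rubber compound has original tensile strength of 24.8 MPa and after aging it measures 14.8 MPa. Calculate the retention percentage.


Retention = aged / original * 100
= 14.8 / 24.8 * 100
= 59.7%

59.7%


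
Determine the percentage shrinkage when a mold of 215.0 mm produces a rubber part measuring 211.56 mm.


Shrinkage = (mold - part) / mold * 100
= (215.0 - 211.56) / 215.0 * 100
= 3.44 / 215.0 * 100
= 1.6%

1.6%


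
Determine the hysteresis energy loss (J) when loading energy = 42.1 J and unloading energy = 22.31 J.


Hysteresis loss = loading - unloading
= 42.1 - 22.31
= 19.79 J

19.79 J


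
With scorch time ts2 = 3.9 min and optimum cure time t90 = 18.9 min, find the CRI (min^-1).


CRI = 100 / (t90 - ts2)
= 100 / (18.9 - 3.9)
= 100 / 15.0
= 6.67 min^-1

6.67 min^-1


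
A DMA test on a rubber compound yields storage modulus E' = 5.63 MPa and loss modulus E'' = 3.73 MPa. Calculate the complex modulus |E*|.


|E*| = sqrt(E'^2 + E''^2)
= sqrt(5.63^2 + 3.73^2)
= sqrt(31.6969 + 13.9129)
= 6.754 MPa

6.754 MPa


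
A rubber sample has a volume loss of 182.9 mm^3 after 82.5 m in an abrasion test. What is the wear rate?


Rate = volume_loss / distance
= 182.9 / 82.5
= 2.217 mm^3/m

2.217 mm^3/m


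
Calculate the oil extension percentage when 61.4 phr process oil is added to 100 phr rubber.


Oil % = oil / (100 + oil) * 100
= 61.4 / (100 + 61.4) * 100
= 61.4 / 161.4 * 100
= 38.04%

38.04%


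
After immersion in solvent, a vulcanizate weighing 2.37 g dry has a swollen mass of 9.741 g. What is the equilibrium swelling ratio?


Q = W_swollen / W_dry
Q = 9.741 / 2.37
Q = 4.11

Q = 4.11


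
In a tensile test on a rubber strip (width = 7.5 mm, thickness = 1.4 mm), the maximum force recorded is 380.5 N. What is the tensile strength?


Area = width * thickness = 7.5 * 1.4 = 10.5 mm^2
TS = force / area = 380.5 / 10.5 = 36.24 MPa

36.24 MPa


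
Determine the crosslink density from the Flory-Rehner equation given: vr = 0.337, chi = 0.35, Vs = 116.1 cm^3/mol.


ln(1 - vr) = ln(1 - 0.337) = -0.4110
Numerator = -((-0.4110) + 0.337 + 0.35 * 0.337^2) = 0.0342
Denominator = 116.1 * (0.337^(1/3) - 0.337/2) = 61.2305
nu = 0.0342 / 61.2305 = 5.5905e-04 mol/cm^3

5.5905e-04 mol/cm^3


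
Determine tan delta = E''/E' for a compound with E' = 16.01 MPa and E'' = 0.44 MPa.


tan delta = E'' / E'
= 0.44 / 16.01
= 0.0275

tan delta = 0.0275


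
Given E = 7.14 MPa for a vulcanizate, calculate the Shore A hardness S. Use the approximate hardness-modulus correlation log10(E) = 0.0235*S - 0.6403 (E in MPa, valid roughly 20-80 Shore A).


log10(E) = 0.0235*S - 0.6403  =>  S = (log10(E) + 0.6403) / 0.0235
log10(7.14) = 0.853698
S = (0.853698 + 0.6403) / 0.0235 = 1.493998 / 0.0235
S = 63.6

Shore A = 63.6


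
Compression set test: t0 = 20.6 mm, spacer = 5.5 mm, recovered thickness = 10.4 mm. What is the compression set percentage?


CS = (t0 - recovered) / (t0 - ts) * 100
= (20.6 - 10.4) / (20.6 - 5.5) * 100
= 10.2 / 15.1 * 100
= 67.5%

67.5%


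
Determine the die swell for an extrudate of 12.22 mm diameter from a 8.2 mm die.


Die swell ratio = D_extrudate / D_die
= 12.22 / 8.2
= 1.49

Die swell = 1.49


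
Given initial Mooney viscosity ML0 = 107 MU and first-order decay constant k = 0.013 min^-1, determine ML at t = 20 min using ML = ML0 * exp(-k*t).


ML = ML0 * exp(-k * t)
ML = 107 * exp(-0.013 * 20)
ML = 107 * 0.7711
ML = 82.5 MU

82.5 MU


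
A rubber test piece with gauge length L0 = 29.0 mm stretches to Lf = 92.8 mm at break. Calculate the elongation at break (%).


Elongation = (Lf - L0) / L0 * 100
= (92.8 - 29.0) / 29.0 * 100
= 63.8 / 29.0 * 100
= 220.0%

220.0%


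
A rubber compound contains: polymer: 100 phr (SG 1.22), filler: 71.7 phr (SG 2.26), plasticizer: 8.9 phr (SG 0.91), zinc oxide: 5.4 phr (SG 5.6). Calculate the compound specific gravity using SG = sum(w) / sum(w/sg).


Sum of weights = 186.0
Volume contributions:
  polymer: 100/1.22 = 81.9672
  filler: 71.7/2.26 = 31.7257
  plasticizer: 8.9/0.91 = 9.7802
  zinc oxide: 5.4/5.6 = 0.9643
Sum of volumes = 124.4374
SG = 186.0 / 124.4374 = 1.495

SG = 1.495


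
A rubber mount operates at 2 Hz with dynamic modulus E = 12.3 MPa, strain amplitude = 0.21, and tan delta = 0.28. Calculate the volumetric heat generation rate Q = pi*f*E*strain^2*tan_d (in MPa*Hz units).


Q = pi * f * E * strain^2 * tan_d
= pi * 2 * 12.3 * 0.21^2 * 0.28
= pi * 2 * 12.3 * 0.0441 * 0.28
= 0.9543

Q = 0.9543


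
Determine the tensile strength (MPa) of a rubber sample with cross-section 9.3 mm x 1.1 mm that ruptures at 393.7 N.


Area = width * thickness = 9.3 * 1.1 = 10.23 mm^2
TS = force / area = 393.7 / 10.23 = 38.48 MPa

38.48 MPa


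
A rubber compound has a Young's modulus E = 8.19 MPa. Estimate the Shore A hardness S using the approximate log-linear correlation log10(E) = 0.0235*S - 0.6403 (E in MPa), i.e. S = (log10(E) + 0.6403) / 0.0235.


log10(E) = 0.0235*S - 0.6403  =>  S = (log10(E) + 0.6403) / 0.0235
log10(8.19) = 0.913284
S = (0.913284 + 0.6403) / 0.0235 = 1.553584 / 0.0235
S = 66.1

Shore A = 66.1


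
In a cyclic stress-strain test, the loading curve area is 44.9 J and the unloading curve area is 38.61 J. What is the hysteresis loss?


Hysteresis loss = loading - unloading
= 44.9 - 38.61
= 6.29 J

6.29 J


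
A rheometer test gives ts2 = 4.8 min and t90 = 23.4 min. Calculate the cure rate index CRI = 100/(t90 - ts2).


CRI = 100 / (t90 - ts2)
= 100 / (23.4 - 4.8)
= 100 / 18.6
= 5.38 min^-1

5.38 min^-1


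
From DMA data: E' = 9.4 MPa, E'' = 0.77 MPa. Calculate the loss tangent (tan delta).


tan delta = E'' / E'
= 0.77 / 9.4
= 0.0819

tan delta = 0.0819


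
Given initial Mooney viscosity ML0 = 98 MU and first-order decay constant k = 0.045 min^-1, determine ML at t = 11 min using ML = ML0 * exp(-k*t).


ML = ML0 * exp(-k * t)
ML = 98 * exp(-0.045 * 11)
ML = 98 * 0.6096
ML = 59.74 MU

59.74 MU


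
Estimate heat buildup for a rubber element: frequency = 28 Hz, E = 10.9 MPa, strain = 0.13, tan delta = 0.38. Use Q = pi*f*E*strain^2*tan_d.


Q = pi * f * E * strain^2 * tan_d
= pi * 28 * 10.9 * 0.13^2 * 0.38
= pi * 28 * 10.9 * 0.0169 * 0.38
= 6.1575

Q = 6.1575


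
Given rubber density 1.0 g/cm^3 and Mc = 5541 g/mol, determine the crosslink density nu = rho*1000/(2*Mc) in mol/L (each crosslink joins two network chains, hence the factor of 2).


nu = rho * 1000 / (2 * Mc)
nu = 1.0 * 1000 / (2 * 5541)
nu = 1000.0 / 11082
nu = 0.0902 mol/L

0.0902 mol/L


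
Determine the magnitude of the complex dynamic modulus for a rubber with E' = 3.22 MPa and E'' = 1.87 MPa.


|E*| = sqrt(E'^2 + E''^2)
= sqrt(3.22^2 + 1.87^2)
= sqrt(10.3684 + 3.4969)
= 3.724 MPa

3.724 MPa


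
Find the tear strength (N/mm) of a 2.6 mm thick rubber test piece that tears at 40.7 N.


Tear strength = force / thickness
= 40.7 / 2.6
= 15.65 N/mm

15.65 N/mm


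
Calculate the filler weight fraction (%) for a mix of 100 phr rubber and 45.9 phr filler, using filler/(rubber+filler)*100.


Filler % = filler / (rubber + filler) * 100
= 45.9 / (100 + 45.9) * 100
= 45.9 / 145.9 * 100
= 31.46%

31.46%


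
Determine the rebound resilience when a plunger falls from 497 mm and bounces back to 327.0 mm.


Resilience = h_rebound / h_drop * 100
= 327.0 / 497 * 100
= 65.8%

65.8%


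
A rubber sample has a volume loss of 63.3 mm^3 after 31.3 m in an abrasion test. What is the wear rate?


Rate = volume_loss / distance
= 63.3 / 31.3
= 2.022 mm^3/m

2.022 mm^3/m


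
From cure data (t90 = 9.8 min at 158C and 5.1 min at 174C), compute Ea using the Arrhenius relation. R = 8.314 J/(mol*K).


T1 = 431.15 K, T2 = 447.15 K
1/T1 - 1/T2 = 8.2992e-05
ln(t1/t2) = ln(9.8/5.1) = 0.6531
Ea = 8.314 * 0.6531 / 8.2992e-05 = 65430.3393 J/mol
Ea = 65.43 kJ/mol

65.43 kJ/mol


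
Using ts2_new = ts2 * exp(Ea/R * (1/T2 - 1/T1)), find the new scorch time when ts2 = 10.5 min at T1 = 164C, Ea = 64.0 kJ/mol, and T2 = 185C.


Convert temperatures: T1 = 164 + 273.15 = 437.15 K, T2 = 185 + 273.15 = 458.15 K
ts2_new = 10.5 * exp(64000 / 8.314 * (1/458.15 - 1/437.15))
1/T2 - 1/T1 = -1.0485e-04
ts2_new = 4.68 min

4.68 min


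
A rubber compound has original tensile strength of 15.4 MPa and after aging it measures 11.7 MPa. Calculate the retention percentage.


Retention = aged / original * 100
= 11.7 / 15.4 * 100
= 76.0%

76.0%


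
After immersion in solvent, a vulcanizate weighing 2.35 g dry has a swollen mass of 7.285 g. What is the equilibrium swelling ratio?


Q = W_swollen / W_dry
Q = 7.285 / 2.35
Q = 3.1

Q = 3.1


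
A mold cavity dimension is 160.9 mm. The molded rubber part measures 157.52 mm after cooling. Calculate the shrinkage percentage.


Shrinkage = (mold - part) / mold * 100
= (160.9 - 157.52) / 160.9 * 100
= 3.38 / 160.9 * 100
= 2.1%

2.1%


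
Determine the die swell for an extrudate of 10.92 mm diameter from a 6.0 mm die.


Die swell ratio = D_extrudate / D_die
= 10.92 / 6.0
= 1.82

Die swell = 1.82


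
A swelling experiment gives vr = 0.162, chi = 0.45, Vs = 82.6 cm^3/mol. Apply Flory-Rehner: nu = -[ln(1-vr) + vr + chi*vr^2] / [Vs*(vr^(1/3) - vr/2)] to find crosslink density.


ln(1 - vr) = ln(1 - 0.162) = -0.1767
Numerator = -((-0.1767) + 0.162 + 0.45 * 0.162^2) = 0.0029
Denominator = 82.6 * (0.162^(1/3) - 0.162/2) = 38.3376
nu = 0.0029 / 38.3376 = 7.6358e-05 mol/cm^3

7.6358e-05 mol/cm^3


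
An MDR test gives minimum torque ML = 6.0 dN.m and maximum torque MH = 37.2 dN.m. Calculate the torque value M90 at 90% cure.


M90 = ML + 0.9 * (MH - ML)
M90 = 6.0 + 0.9 * (37.2 - 6.0)
M90 = 6.0 + 0.9 * 31.2
M90 = 34.08 dN.m

34.08 dN.m


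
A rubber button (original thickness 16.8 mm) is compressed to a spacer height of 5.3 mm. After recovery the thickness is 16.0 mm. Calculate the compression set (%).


CS = (t0 - recovered) / (t0 - ts) * 100
= (16.8 - 16.0) / (16.8 - 5.3) * 100
= 0.8 / 11.5 * 100
= 7.0%

7.0%


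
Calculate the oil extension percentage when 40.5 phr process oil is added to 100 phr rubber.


Oil % = oil / (100 + oil) * 100
= 40.5 / (100 + 40.5) * 100
= 40.5 / 140.5 * 100
= 28.83%

28.83%


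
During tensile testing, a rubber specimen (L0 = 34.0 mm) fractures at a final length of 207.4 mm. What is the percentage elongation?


Elongation = (Lf - L0) / L0 * 100
= (207.4 - 34.0) / 34.0 * 100
= 173.4 / 34.0 * 100
= 510.0%

510.0%


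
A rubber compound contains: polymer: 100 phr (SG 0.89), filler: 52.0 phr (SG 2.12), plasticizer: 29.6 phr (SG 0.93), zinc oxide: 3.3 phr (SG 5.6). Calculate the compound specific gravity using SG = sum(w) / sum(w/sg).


Sum of weights = 184.9
Volume contributions:
  polymer: 100/0.89 = 112.3596
  filler: 52.0/2.12 = 24.5283
  plasticizer: 29.6/0.93 = 31.8280
  zinc oxide: 3.3/5.6 = 0.5893
Sum of volumes = 169.3051
SG = 184.9 / 169.3051 = 1.092

SG = 1.092


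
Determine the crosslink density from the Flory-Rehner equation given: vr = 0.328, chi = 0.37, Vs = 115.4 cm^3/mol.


ln(1 - vr) = ln(1 - 0.328) = -0.3975
Numerator = -((-0.3975) + 0.328 + 0.37 * 0.328^2) = 0.0297
Denominator = 115.4 * (0.328^(1/3) - 0.328/2) = 60.6593
nu = 0.0297 / 60.6593 = 4.8947e-04 mol/cm^3

4.8947e-04 mol/cm^3


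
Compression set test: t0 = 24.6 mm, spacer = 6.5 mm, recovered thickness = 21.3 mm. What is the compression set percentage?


CS = (t0 - recovered) / (t0 - ts) * 100
= (24.6 - 21.3) / (24.6 - 6.5) * 100
= 3.3 / 18.1 * 100
= 18.2%

18.2%


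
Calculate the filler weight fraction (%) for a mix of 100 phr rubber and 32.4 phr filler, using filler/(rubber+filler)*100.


Filler % = filler / (rubber + filler) * 100
= 32.4 / (100 + 32.4) * 100
= 32.4 / 132.4 * 100
= 24.47%

24.47%


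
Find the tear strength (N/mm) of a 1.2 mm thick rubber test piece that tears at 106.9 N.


Tear strength = force / thickness
= 106.9 / 1.2
= 89.08 N/mm

89.08 N/mm


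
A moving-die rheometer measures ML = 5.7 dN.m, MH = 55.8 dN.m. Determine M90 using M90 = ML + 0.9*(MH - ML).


M90 = ML + 0.9 * (MH - ML)
M90 = 5.7 + 0.9 * (55.8 - 5.7)
M90 = 5.7 + 0.9 * 50.1
M90 = 50.79 dN.m

50.79 dN.m


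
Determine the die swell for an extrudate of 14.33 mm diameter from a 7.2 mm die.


Die swell ratio = D_extrudate / D_die
= 14.33 / 7.2
= 1.99

Die swell = 1.99


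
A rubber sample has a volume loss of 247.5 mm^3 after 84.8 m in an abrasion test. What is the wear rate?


Rate = volume_loss / distance
= 247.5 / 84.8
= 2.919 mm^3/m

2.919 mm^3/m


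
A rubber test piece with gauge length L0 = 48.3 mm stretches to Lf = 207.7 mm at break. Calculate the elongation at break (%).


Elongation = (Lf - L0) / L0 * 100
= (207.7 - 48.3) / 48.3 * 100
= 159.4 / 48.3 * 100
= 330.0%

330.0%


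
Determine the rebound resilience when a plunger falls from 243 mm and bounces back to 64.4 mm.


Resilience = h_rebound / h_drop * 100
= 64.4 / 243 * 100
= 26.5%

26.5%


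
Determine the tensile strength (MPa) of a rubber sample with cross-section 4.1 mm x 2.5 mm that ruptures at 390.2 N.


Area = width * thickness = 4.1 * 2.5 = 10.25 mm^2
TS = force / area = 390.2 / 10.25 = 38.07 MPa

38.07 MPa


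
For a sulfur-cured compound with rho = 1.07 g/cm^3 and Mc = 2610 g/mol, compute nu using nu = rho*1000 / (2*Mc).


nu = rho * 1000 / (2 * Mc)
nu = 1.07 * 1000 / (2 * 2610)
nu = 1070.0 / 5220
nu = 0.2050 mol/L

0.2050 mol/L


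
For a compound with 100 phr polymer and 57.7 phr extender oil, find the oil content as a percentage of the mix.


Oil % = oil / (100 + oil) * 100
= 57.7 / (100 + 57.7) * 100
= 57.7 / 157.7 * 100
= 36.59%

36.59%


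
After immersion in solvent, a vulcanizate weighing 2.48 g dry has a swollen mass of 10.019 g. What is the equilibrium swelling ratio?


Q = W_swollen / W_dry
Q = 10.019 / 2.48
Q = 4.04

Q = 4.04


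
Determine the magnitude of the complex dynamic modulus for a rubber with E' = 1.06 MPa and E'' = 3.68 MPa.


|E*| = sqrt(E'^2 + E''^2)
= sqrt(1.06^2 + 3.68^2)
= sqrt(1.1236 + 13.5424)
= 3.83 MPa

3.83 MPa


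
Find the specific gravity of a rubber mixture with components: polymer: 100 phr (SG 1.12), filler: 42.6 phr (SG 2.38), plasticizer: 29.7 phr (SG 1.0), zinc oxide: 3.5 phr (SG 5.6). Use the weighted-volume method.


Sum of weights = 175.8
Volume contributions:
  polymer: 100/1.12 = 89.2857
  filler: 42.6/2.38 = 17.8992
  plasticizer: 29.7/1.0 = 29.7000
  zinc oxide: 3.5/5.6 = 0.6250
Sum of volumes = 137.5099
SG = 175.8 / 137.5099 = 1.278

SG = 1.278


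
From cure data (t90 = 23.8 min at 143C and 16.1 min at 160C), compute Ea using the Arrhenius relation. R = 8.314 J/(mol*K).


T1 = 416.15 K, T2 = 433.15 K
1/T1 - 1/T2 = 9.4311e-05
ln(t1/t2) = ln(23.8/16.1) = 0.3909
Ea = 8.314 * 0.3909 / 9.4311e-05 = 34457.0072 J/mol
Ea = 34.46 kJ/mol

34.46 kJ/mol


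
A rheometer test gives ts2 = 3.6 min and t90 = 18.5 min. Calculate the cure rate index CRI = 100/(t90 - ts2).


CRI = 100 / (t90 - ts2)
= 100 / (18.5 - 3.6)
= 100 / 14.9
= 6.71 min^-1

6.71 min^-1


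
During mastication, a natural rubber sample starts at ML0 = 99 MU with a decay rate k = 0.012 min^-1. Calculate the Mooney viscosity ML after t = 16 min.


ML = ML0 * exp(-k * t)
ML = 99 * exp(-0.012 * 16)
ML = 99 * 0.8253
ML = 81.71 MU

81.71 MU


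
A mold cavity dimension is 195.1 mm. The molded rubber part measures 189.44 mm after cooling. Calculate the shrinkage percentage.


Shrinkage = (mold - part) / mold * 100
= (195.1 - 189.44) / 195.1 * 100
= 5.66 / 195.1 * 100
= 2.9%

2.9%


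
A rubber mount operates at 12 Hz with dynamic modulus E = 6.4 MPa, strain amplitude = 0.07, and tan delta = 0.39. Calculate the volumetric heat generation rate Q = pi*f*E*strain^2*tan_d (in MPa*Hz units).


Q = pi * f * E * strain^2 * tan_d
= pi * 12 * 6.4 * 0.07^2 * 0.39
= pi * 12 * 6.4 * 0.0049 * 0.39
= 0.4611

Q = 0.4611


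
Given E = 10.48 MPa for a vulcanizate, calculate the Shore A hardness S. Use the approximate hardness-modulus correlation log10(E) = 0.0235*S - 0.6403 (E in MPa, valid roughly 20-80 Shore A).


log10(E) = 0.0235*S - 0.6403  =>  S = (log10(E) + 0.6403) / 0.0235
log10(10.48) = 1.020361
S = (1.020361 + 0.6403) / 0.0235 = 1.660661 / 0.0235
S = 70.7

Shore A = 70.7


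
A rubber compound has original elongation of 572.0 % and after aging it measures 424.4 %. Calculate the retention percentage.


Retention = aged / original * 100
= 424.4 / 572.0 * 100
= 74.2%

74.2%


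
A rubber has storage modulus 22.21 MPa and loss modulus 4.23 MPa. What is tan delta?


tan delta = E'' / E'
= 4.23 / 22.21
= 0.1905

tan delta = 0.1905


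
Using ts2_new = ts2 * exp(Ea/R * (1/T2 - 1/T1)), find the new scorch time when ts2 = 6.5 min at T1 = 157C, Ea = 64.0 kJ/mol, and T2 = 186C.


Convert temperatures: T1 = 157 + 273.15 = 430.15 K, T2 = 186 + 273.15 = 459.15 K
ts2_new = 6.5 * exp(64000 / 8.314 * (1/459.15 - 1/430.15))
1/T2 - 1/T1 = -1.4683e-04
ts2_new = 2.1 min

2.1 min


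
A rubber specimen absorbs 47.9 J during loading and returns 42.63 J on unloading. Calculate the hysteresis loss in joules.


Hysteresis loss = loading - unloading
= 47.9 - 42.63
= 5.27 J

5.27 J


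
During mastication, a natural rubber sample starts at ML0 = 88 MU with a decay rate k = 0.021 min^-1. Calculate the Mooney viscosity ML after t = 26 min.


ML = ML0 * exp(-k * t)
ML = 88 * exp(-0.021 * 26)
ML = 88 * 0.5793
ML = 50.98 MU

50.98 MU


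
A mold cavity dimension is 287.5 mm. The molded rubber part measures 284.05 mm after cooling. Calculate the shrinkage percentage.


Shrinkage = (mold - part) / mold * 100
= (287.5 - 284.05) / 287.5 * 100
= 3.45 / 287.5 * 100
= 1.2%

1.2%


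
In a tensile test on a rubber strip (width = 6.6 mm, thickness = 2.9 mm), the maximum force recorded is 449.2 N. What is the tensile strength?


Area = width * thickness = 6.6 * 2.9 = 19.14 mm^2
TS = force / area = 449.2 / 19.14 = 23.47 MPa

23.47 MPa


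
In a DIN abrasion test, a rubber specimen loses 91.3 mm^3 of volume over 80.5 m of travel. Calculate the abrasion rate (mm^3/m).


Rate = volume_loss / distance
= 91.3 / 80.5
= 1.134 mm^3/m

1.134 mm^3/m


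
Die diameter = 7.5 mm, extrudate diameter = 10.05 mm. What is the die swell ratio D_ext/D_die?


Die swell ratio = D_extrudate / D_die
= 10.05 / 7.5
= 1.34

Die swell = 1.34


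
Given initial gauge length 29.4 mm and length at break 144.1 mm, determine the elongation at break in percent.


Elongation = (Lf - L0) / L0 * 100
= (144.1 - 29.4) / 29.4 * 100
= 114.7 / 29.4 * 100
= 390.1%

390.1%


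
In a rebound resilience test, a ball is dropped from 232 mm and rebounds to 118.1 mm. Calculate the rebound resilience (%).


Resilience = h_rebound / h_drop * 100
= 118.1 / 232 * 100
= 50.9%

50.9%


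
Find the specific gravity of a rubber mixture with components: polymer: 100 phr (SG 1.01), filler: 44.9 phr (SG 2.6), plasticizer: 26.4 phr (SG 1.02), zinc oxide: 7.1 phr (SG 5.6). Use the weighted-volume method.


Sum of weights = 178.4
Volume contributions:
  polymer: 100/1.01 = 99.0099
  filler: 44.9/2.6 = 17.2692
  plasticizer: 26.4/1.02 = 25.8824
  zinc oxide: 7.1/5.6 = 1.2679
Sum of volumes = 143.4293
SG = 178.4 / 143.4293 = 1.244

SG = 1.244


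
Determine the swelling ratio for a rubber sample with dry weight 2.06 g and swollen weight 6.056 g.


Q = W_swollen / W_dry
Q = 6.056 / 2.06
Q = 2.94

Q = 2.94


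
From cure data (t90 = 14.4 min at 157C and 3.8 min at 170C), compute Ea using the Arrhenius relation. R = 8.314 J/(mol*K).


T1 = 430.15 K, T2 = 443.15 K
1/T1 - 1/T2 = 6.8198e-05
ln(t1/t2) = ln(14.4/3.8) = 1.3322
Ea = 8.314 * 1.3322 / 6.8198e-05 = 162411.0692 J/mol
Ea = 162.41 kJ/mol

162.41 kJ/mol


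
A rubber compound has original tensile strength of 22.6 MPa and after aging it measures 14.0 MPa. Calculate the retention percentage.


Retention = aged / original * 100
= 14.0 / 22.6 * 100
= 61.9%

61.9%


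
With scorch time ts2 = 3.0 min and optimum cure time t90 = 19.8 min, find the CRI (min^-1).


CRI = 100 / (t90 - ts2)
= 100 / (19.8 - 3.0)
= 100 / 16.8
= 5.95 min^-1

5.95 min^-1


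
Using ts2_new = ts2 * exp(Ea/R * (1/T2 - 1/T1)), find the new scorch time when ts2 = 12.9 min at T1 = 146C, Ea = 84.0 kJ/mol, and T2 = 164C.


Convert temperatures: T1 = 146 + 273.15 = 419.15 K, T2 = 164 + 273.15 = 437.15 K
ts2_new = 12.9 * exp(84000 / 8.314 * (1/437.15 - 1/419.15))
1/T2 - 1/T1 = -9.8236e-05
ts2_new = 4.78 min

4.78 min


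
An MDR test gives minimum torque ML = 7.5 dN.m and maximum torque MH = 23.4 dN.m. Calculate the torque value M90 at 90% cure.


M90 = ML + 0.9 * (MH - ML)
M90 = 7.5 + 0.9 * (23.4 - 7.5)
M90 = 7.5 + 0.9 * 15.9
M90 = 21.81 dN.m

21.81 dN.m


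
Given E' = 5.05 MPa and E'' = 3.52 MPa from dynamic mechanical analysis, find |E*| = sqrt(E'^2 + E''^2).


|E*| = sqrt(E'^2 + E''^2)
= sqrt(5.05^2 + 3.52^2)
= sqrt(25.5025 + 12.3904)
= 6.156 MPa

6.156 MPa


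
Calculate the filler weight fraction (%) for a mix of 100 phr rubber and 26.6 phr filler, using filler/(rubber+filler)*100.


Filler % = filler / (rubber + filler) * 100
= 26.6 / (100 + 26.6) * 100
= 26.6 / 126.6 * 100
= 21.01%

21.01%


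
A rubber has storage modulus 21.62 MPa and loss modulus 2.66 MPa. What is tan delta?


tan delta = E'' / E'
= 2.66 / 21.62
= 0.123

tan delta = 0.123


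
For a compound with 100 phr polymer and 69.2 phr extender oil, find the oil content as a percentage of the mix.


Oil % = oil / (100 + oil) * 100
= 69.2 / (100 + 69.2) * 100
= 69.2 / 169.2 * 100
= 40.9%

40.9%


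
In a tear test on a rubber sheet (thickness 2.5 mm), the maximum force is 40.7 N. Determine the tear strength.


Tear strength = force / thickness
= 40.7 / 2.5
= 16.28 N/mm

16.28 N/mm


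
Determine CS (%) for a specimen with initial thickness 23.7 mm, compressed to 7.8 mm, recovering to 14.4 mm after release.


CS = (t0 - recovered) / (t0 - ts) * 100
= (23.7 - 14.4) / (23.7 - 7.8) * 100
= 9.3 / 15.9 * 100
= 58.5%

58.5%


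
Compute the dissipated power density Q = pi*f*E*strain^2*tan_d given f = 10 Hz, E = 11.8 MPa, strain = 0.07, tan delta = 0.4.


Q = pi * f * E * strain^2 * tan_d
= pi * 10 * 11.8 * 0.07^2 * 0.4
= pi * 10 * 11.8 * 0.0049 * 0.4
= 0.7266

Q = 0.7266


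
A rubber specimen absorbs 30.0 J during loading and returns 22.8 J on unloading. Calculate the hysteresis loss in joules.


Hysteresis loss = loading - unloading
= 30.0 - 22.8
= 7.2 J

7.2 J


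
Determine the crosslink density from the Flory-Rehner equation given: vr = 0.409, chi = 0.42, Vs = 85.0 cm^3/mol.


ln(1 - vr) = ln(1 - 0.409) = -0.5259
Numerator = -((-0.5259) + 0.409 + 0.42 * 0.409^2) = 0.0467
Denominator = 85.0 * (0.409^(1/3) - 0.409/2) = 45.7123
nu = 0.0467 / 45.7123 = 0.0010 mol/cm^3

0.0010 mol/cm^3


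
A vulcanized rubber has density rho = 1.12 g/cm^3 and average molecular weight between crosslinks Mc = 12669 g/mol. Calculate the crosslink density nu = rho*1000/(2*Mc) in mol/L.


nu = rho * 1000 / (2 * Mc)
nu = 1.12 * 1000 / (2 * 12669)
nu = 1120.0 / 25338
nu = 0.0442 mol/L

0.0442 mol/L


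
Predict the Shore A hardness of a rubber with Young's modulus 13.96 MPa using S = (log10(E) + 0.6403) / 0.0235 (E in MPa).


log10(E) = 0.0235*S - 0.6403  =>  S = (log10(E) + 0.6403) / 0.0235
log10(13.96) = 1.144885
S = (1.144885 + 0.6403) / 0.0235 = 1.785185 / 0.0235
S = 76.0

Shore A = 76.0


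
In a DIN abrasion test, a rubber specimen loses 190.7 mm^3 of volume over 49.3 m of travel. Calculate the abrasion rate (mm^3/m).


Rate = volume_loss / distance
= 190.7 / 49.3
= 3.868 mm^3/m

3.868 mm^3/m


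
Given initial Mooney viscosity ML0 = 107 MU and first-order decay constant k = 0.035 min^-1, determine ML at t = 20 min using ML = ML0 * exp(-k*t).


ML = ML0 * exp(-k * t)
ML = 107 * exp(-0.035 * 20)
ML = 107 * 0.4966
ML = 53.13 MU

53.13 MU


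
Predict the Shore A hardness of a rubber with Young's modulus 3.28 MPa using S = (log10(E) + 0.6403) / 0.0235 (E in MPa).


log10(E) = 0.0235*S - 0.6403  =>  S = (log10(E) + 0.6403) / 0.0235
log10(3.28) = 0.515874
S = (0.515874 + 0.6403) / 0.0235 = 1.156174 / 0.0235
S = 49.2

Shore A = 49.2


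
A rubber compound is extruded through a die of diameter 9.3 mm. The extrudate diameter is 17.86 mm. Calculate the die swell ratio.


Die swell ratio = D_extrudate / D_die
= 17.86 / 9.3
= 1.92

Die swell = 1.92


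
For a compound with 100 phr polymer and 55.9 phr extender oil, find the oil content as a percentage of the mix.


Oil % = oil / (100 + oil) * 100
= 55.9 / (100 + 55.9) * 100
= 55.9 / 155.9 * 100
= 35.86%

35.86%


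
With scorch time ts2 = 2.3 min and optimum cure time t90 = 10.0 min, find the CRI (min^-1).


CRI = 100 / (t90 - ts2)
= 100 / (10.0 - 2.3)
= 100 / 7.7
= 12.99 min^-1

12.99 min^-1


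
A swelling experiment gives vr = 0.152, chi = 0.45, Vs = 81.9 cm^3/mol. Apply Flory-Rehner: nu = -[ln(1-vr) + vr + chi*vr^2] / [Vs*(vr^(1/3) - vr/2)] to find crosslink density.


ln(1 - vr) = ln(1 - 0.152) = -0.1649
Numerator = -((-0.1649) + 0.152 + 0.45 * 0.152^2) = 0.0025
Denominator = 81.9 * (0.152^(1/3) - 0.152/2) = 37.4840
nu = 0.0025 / 37.4840 = 6.6104e-05 mol/cm^3

6.6104e-05 mol/cm^3


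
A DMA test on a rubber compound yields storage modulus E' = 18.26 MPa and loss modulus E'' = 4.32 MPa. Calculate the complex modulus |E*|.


|E*| = sqrt(E'^2 + E''^2)
= sqrt(18.26^2 + 4.32^2)
= sqrt(333.4276 + 18.6624)
= 18.764 MPa

18.764 MPa


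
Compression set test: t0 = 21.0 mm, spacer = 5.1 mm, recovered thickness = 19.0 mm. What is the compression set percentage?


CS = (t0 - recovered) / (t0 - ts) * 100
= (21.0 - 19.0) / (21.0 - 5.1) * 100
= 2.0 / 15.9 * 100
= 12.6%

12.6%


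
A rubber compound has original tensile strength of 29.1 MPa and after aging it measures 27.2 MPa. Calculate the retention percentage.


Retention = aged / original * 100
= 27.2 / 29.1 * 100
= 93.5%

93.5%


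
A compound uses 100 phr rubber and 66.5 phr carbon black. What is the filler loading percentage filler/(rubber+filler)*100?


Filler % = filler / (rubber + filler) * 100
= 66.5 / (100 + 66.5) * 100
= 66.5 / 166.5 * 100
= 39.94%

39.94%


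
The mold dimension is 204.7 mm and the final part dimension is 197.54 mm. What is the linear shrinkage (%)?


Shrinkage = (mold - part) / mold * 100
= (204.7 - 197.54) / 204.7 * 100
= 7.16 / 204.7 * 100
= 3.5%

3.5%


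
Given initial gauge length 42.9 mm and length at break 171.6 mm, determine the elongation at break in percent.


Elongation = (Lf - L0) / L0 * 100
= (171.6 - 42.9) / 42.9 * 100
= 128.7 / 42.9 * 100
= 300.0%

300.0%


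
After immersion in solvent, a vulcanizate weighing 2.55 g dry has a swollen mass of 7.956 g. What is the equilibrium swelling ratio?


Q = W_swollen / W_dry
Q = 7.956 / 2.55
Q = 3.12

Q = 3.12


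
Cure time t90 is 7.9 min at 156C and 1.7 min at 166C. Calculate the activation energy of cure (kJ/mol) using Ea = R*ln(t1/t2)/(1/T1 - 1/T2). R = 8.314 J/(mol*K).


T1 = 429.15 K, T2 = 439.15 K
1/T1 - 1/T2 = 5.3061e-05
ln(t1/t2) = ln(7.9/1.7) = 1.5362
Ea = 8.314 * 1.5362 / 5.3061e-05 = 240707.4547 J/mol
Ea = 240.71 kJ/mol

240.71 kJ/mol


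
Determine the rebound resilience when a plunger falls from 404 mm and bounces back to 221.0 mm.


Resilience = h_rebound / h_drop * 100
= 221.0 / 404 * 100
= 54.7%

54.7%


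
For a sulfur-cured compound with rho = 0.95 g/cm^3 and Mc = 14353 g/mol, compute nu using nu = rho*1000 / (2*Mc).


nu = rho * 1000 / (2 * Mc)
nu = 0.95 * 1000 / (2 * 14353)
nu = 950.0 / 28706
nu = 0.0331 mol/L

0.0331 mol/L


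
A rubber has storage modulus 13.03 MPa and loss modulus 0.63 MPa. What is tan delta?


tan delta = E'' / E'
= 0.63 / 13.03
= 0.0483

tan delta = 0.0483


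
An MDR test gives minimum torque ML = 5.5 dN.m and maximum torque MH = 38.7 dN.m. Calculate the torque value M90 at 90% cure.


M90 = ML + 0.9 * (MH - ML)
M90 = 5.5 + 0.9 * (38.7 - 5.5)
M90 = 5.5 + 0.9 * 33.2
M90 = 35.38 dN.m

35.38 dN.m


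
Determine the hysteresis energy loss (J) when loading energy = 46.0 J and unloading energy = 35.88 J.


Hysteresis loss = loading - unloading
= 46.0 - 35.88
= 10.12 J

10.12 J


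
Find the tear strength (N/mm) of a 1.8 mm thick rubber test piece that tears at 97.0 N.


Tear strength = force / thickness
= 97.0 / 1.8
= 53.89 N/mm

53.89 N/mm


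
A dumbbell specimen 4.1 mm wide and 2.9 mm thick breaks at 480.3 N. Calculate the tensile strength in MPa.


Area = width * thickness = 4.1 * 2.9 = 11.89 mm^2
TS = force / area = 480.3 / 11.89 = 40.4 MPa

40.4 MPa


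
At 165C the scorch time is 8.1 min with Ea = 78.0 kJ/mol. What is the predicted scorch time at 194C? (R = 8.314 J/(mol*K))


Convert temperatures: T1 = 165 + 273.15 = 438.15 K, T2 = 194 + 273.15 = 467.15 K
ts2_new = 8.1 * exp(78000 / 8.314 * (1/467.15 - 1/438.15))
1/T2 - 1/T1 = -1.4168e-04
ts2_new = 2.14 min

2.14 min


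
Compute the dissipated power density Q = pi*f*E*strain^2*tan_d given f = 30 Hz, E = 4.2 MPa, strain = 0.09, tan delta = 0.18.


Q = pi * f * E * strain^2 * tan_d
= pi * 30 * 4.2 * 0.09^2 * 0.18
= pi * 30 * 4.2 * 0.0081 * 0.18
= 0.5771

Q = 0.5771


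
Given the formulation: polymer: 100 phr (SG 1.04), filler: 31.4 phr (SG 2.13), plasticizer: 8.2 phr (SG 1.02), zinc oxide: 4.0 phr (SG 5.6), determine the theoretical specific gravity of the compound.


Sum of weights = 143.6
Volume contributions:
  polymer: 100/1.04 = 96.1538
  filler: 31.4/2.13 = 14.7418
  plasticizer: 8.2/1.02 = 8.0392
  zinc oxide: 4.0/5.6 = 0.7143
Sum of volumes = 119.6491
SG = 143.6 / 119.6491 = 1.2

SG = 1.2


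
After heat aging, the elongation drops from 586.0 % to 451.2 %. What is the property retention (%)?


Retention = aged / original * 100
= 451.2 / 586.0 * 100
= 77.0%

77.0%


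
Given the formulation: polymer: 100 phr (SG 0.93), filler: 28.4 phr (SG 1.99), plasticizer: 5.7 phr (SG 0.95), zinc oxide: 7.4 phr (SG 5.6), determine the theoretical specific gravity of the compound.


Sum of weights = 141.5
Volume contributions:
  polymer: 100/0.93 = 107.5269
  filler: 28.4/1.99 = 14.2714
  plasticizer: 5.7/0.95 = 6.0000
  zinc oxide: 7.4/5.6 = 1.3214
Sum of volumes = 129.1197
SG = 141.5 / 129.1197 = 1.096

SG = 1.096


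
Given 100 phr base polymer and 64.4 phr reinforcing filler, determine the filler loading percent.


Filler % = filler / (rubber + filler) * 100
= 64.4 / (100 + 64.4) * 100
= 64.4 / 164.4 * 100
= 39.17%

39.17%


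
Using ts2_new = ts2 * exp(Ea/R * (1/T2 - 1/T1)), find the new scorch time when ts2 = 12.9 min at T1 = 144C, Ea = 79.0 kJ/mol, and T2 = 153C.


Convert temperatures: T1 = 144 + 273.15 = 417.15 K, T2 = 153 + 273.15 = 426.15 K
ts2_new = 12.9 * exp(79000 / 8.314 * (1/426.15 - 1/417.15))
1/T2 - 1/T1 = -5.0628e-05
ts2_new = 7.97 min

7.97 min


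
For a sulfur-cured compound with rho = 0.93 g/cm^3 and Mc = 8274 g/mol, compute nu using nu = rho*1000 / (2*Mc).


nu = rho * 1000 / (2 * Mc)
nu = 0.93 * 1000 / (2 * 8274)
nu = 930.0 / 16548
nu = 0.0562 mol/L

0.0562 mol/L


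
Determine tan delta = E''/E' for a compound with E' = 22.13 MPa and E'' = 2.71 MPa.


tan delta = E'' / E'
= 2.71 / 22.13
= 0.1225

tan delta = 0.1225


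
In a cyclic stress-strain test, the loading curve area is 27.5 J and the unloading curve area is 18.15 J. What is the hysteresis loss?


Hysteresis loss = loading - unloading
= 27.5 - 18.15
= 9.35 J

9.35 J
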